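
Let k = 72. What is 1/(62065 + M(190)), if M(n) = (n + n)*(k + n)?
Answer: 1/161625 ≈ 6.1872e-6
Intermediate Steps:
M(n) = 2*n*(72 + n) (M(n) = (n + n)*(72 + n) = (2*n)*(72 + n) = 2*n*(72 + n))
1/(62065 + M(190)) = 1/(62065 + 2*190*(72 + 190)) = 1/(62065 + 2*190*262) = 1/(62065 + 99560) = 1/161625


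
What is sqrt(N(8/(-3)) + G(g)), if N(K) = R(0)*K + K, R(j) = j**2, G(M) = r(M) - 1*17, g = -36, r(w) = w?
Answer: I*sqrt(501)/3 ≈ 7.461*I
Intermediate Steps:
G(M) = -17 + M (G(M) = M - 1*17 = M - 17 = -17 + M)
N(K) = K (N(K) = 0**2*K + K = 0*K + K = 0 + K = K)
sqrt(N(8/(-3)) + G(g)) = sqrt(8/(-3) + (-17 - 36)) = sqrt(8*(-1/3) - 53) = sqrt(-8/3 - 53) = sqrt(-167/3) = I*sqrt(501)/3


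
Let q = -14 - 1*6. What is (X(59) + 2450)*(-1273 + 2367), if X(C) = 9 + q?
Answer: 2668266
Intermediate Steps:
q = -20 (q = -14 - 6 = -20)
X(C) = -11 (X(C) = 9 - 20 = -11)
(X(59) + 2450)*(-1273 + 2367) = (-11 + 2450)*(-1273 + 2367) = 2439*1094 = 2668266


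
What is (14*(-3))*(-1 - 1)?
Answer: 84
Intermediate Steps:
(14*(-3))*(-1 - 1) = -42*(-2) = 84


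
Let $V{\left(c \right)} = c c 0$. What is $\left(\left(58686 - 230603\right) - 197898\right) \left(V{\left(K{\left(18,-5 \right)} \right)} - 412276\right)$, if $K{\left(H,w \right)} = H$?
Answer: $152465848940$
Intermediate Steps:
$V{\left(c \right)} = 0$ ($V{\left(c \right)} = c^{2} \cdot 0 = 0$)
$\left(\left(58686 - 230603\right) - 197898\right) \left(V{\left(K{\left(18,-5 \right)} \right)} - 412276\right) = \left(\left(58686 - 230603\right) - 197898\right) \left(0 - 412276\right) = \left(\left(58686 - 230603\right) - 197898\right) \left(-412276\right) = \left(-171917 - 197898\right) \left(-412276\right) = \left(-369815\right) \left(-412276\right) = 152465848940$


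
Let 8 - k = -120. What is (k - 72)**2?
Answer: 3136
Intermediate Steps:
k = 128 (k = 8 - 1*(-120) = 8 + 120 = 128)
(k - 72)**2 = (128 - 72)**2 = 56**2 = 3136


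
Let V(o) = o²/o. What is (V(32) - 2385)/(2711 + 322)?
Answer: -2353/3033 ≈ -0.77580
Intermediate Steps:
V(o) = o
(V(32) - 2385)/(2711 + 322) = (32 - 2385)/(2711 + 322) = -2353/3033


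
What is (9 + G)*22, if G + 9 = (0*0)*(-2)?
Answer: 0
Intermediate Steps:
G = -9 (G = -9 + (0*0)*(-2) = -9 + 0*(-2) = -9 + 0 = -9)
(9 + G)*22 = (9 - 9)*22 = 0*22 = 0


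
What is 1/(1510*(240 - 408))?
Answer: -1/253680 ≈ -3.9420e-6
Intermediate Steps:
1/(1510*(240 - 408)) = 1/(1510*(-168)) = 1/(-253680) = -1/253680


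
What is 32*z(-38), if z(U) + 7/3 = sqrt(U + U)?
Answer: -224/3 + 64*I*sqrt(19) ≈ -74.667 + 278.97*I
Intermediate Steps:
z(U) = -7/3 + sqrt(2)*sqrt(U) (z(U) = -7/3 + sqrt(U + U) = -7/3 + sqrt(2*U) = -7/3 + sqrt(2)*sqrt(U))
32*z(-38) = 32*(-7/3 + sqrt(2)*sqrt(-38)) = 32*(-7/3 + sqrt(2)*(I*sqrt(38))) = 32*(-7/3 + 2*I*sqrt(19)) = -224/3 + 64*I*sqrt(19)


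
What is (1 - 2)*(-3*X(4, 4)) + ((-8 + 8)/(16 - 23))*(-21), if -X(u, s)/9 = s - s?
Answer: 0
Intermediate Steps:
X(u, s) = 0 (X(u, s) = -9*(s - s) = -9*0 = 0)
(1 - 2)*(-3*X(4, 4)) + ((-8 + 8)/(16 - 23))*(-21) = (1 - 2)*(-3*0) + ((-8 + 8)/(16 - 23))*(-21) = -1*0 + (0/(-7))*(-21) = 0 + (0*(-⅐))*(-21) = 0 + 0*(-21) = 0 + 0 = 0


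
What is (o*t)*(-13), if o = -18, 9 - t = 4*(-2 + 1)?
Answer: 3042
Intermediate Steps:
t = 13 (t = 9 - 4*(-2 + 1) = 9 - 4*(-1) = 9 - 1*(-4) = 9 + 4 = 13)
(o*t)*(-13) = -18*13*(-13) = -234*(-13) = 3042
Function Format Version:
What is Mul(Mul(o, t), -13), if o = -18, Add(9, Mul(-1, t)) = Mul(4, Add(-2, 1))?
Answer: 3042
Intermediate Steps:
t = 13 (t = Add(9, Mul(-1, Mul(4, Add(-2, 1)))) = Add(9, Mul(-1, Mul(4, -1))) = Add(9, Mul(-1, -4)) = Add(9, 4) = 13)
Mul(Mul(o, t), -13) = Mul(Mul(-18, 13), -13) = Mul(-234, -13) = 3042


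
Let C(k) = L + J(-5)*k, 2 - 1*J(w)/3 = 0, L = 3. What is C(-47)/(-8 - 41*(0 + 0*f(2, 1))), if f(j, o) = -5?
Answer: 279/8 ≈ 34.875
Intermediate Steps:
J(w) = 6 (J(w) = 6 - 3*0 = 6 + 0 = 6)
C(k) = 3 + 6*k
C(-47)/(-8 - 41*(0 + 0*f(2, 1))) = (3 + 6*(-47))/(-8 - 41*(0 + 0*(-5))) = (3 - 282)/(-8 - 41*(0 + 0)) = -279/(-8 - 41*0) = -279/(-8 + 0) = -279/(-8) = -279*(-1/8) = 279/8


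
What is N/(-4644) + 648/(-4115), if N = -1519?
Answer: 3241373/19110060 ≈ 0.16962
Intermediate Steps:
N/(-4644) + 648/(-4115) = -1519/(-4644) + 648/(-4115) = -1519*(-1/4644) + 648*(-1/4115) = 1519/4644 - 648/4115 = 3241373/19110060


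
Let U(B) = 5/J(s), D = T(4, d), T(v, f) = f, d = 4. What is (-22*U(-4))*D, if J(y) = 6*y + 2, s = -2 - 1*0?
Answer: 44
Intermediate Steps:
s = -2 (s = -2 + 0 = -2)
J(y) = 2 + 6*y
D = 4
U(B) = -½ (U(B) = 5/(2 + 6*(-2)) = 5/(2 - 12) = 5/(-10) = 5*(-⅒) = -½)
(-22*U(-4))*D = -22*(-½)*4 = 11*4 = 44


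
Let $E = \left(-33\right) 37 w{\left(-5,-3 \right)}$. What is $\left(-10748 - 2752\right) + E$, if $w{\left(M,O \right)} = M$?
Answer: $-7395$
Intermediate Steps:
$E = 6105$ ($E = \left(-33\right) 37 \left(-5\right) = \left(-1221\right) \left(-5\right) = 6105$)
$\left(-10748 - 2752\right) + E = \left(-10748 - 2752\right) + 6105 = -13500 + 6105 = -7395$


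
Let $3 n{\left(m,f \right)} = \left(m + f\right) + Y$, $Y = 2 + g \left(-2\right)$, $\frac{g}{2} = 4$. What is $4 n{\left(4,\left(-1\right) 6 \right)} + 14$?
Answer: $- \frac{22}{3} \approx -7.3333$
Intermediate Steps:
$g = 8$ ($g = 2 \cdot 4 = 8$)
$Y = -14$ ($Y = 2 + 8 \left(-2\right) = 2 - 16 = -14$)
$n{\left(m,f \right)} = - \frac{14}{3} + \frac{f}{3} + \frac{m}{3}$ ($n{\left(m,f \right)} = \frac{\left(m + f\right) - 14}{3} = \frac{\left(f + m\right) - 14}{3} = \frac{-14 + f + m}{3} = - \frac{14}{3} + \frac{f}{3} + \frac{m}{3}$)
$4 n{\left(4,\left(-1\right) 6 \right)} + 14 = 4 \left(- \frac{14}{3} + \frac{\left(-1\right) 6}{3} + \frac{1}{3} \cdot 4\right) + 14 = 4 \left(- \frac{14}{3} + \frac{1}{3} \left(-6\right) + \frac{4}{3}\right) + 14 = 4 \left(- \frac{14}{3} - 2 + \frac{4}{3}\right) + 14 = 4 \left(- \frac{16}{3}\right) + 14 = - \frac{64}{3} + 14 = - \frac{22}{3}$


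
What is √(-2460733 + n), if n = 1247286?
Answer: I*√1213447 ≈ 1101.6*I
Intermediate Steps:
√(-2460733 + n) = √(-2460733 + 1247286) = √(-1213447) = I*√1213447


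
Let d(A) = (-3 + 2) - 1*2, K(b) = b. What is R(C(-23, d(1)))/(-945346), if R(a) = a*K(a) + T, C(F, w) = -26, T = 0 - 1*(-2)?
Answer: -339/472673 ≈ -0.00071720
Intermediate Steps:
T = 2 (T = 0 + 2 = 2)
d(A) = -3 (d(A) = -1 - 2 = -3)
R(a) = 2 + a**2 (R(a) = a*a + 2 = a**2 + 2 = 2 + a**2)
R(C(-23, d(1)))/(-945346) = (2 + (-26)**2)/(-945346) = (2 + 676)*(-1/945346) = 678*(-1/945346) = -339/472673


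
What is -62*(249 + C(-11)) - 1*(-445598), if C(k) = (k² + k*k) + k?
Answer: 415838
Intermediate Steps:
C(k) = k + 2*k² (C(k) = (k² + k²) + k = 2*k² + k = k + 2*k²)
-62*(249 + C(-11)) - 1*(-445598) = -62*(249 - 11*(1 + 2*(-11))) - 1*(-445598) = -62*(249 - 11*(1 - 22)) + 445598 = -62*(249 - 11*(-21)) + 445598 = -62*(249 + 231) + 445598 = -62*480 + 445598 = -29760 + 445598 = 415838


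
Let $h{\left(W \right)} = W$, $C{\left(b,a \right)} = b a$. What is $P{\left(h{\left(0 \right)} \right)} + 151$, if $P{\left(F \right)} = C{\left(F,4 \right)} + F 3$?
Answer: $151$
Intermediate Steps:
$C{\left(b,a \right)} = a b$
$P{\left(F \right)} = 7 F$ ($P{\left(F \right)} = 4 F + F 3 = 4 F + 3 F = 7 F$)
$P{\left(h{\left(0 \right)} \right)} + 151 = 7 \cdot 0 + 151 = 0 + 151 = 151$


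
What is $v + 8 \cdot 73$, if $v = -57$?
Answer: $527$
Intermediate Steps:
$v + 8 \cdot 73 = -57 + 8 \cdot 73 = -57 + 584 = 527$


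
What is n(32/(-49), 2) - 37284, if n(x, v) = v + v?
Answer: -37280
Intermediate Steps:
n(x, v) = 2*v
n(32/(-49), 2) - 37284 = 2*2 - 37284 = 4 - 37284 = -37280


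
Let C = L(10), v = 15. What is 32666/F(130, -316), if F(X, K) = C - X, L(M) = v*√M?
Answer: -424658/1465 - 48999*√10/1465 ≈ -395.64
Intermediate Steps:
L(M) = 15*√M
C = 15*√10 ≈ 47.434
F(X, K) = -X + 15*√10 (F(X, K) = 15*√10 - X = -X + 15*√10)
32666/F(130, -316) = 32666/(-1*130 + 15*√10) = 32666/(-130 + 15*√10)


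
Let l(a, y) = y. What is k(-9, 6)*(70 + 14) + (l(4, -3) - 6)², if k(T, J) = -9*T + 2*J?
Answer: 7893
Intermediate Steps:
k(-9, 6)*(70 + 14) + (l(4, -3) - 6)² = (-9*(-9) + 2*6)*(70 + 14) + (-3 - 6)² = (81 + 12)*84 + (-9)² = 93*84 + 81 = 7812 + 81 = 7893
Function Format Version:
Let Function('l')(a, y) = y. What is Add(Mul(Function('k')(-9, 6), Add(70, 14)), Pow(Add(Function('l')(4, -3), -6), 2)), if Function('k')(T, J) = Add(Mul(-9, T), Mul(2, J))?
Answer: 7893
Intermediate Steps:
Add(Mul(Function('k')(-9, 6), Add(70, 14)), Pow(Add(Function('l')(4, -3), -6), 2)) = Add(Mul(Add(Mul(-9, -9), Mul(2, 6)), Add(70, 14)), Pow(Add(-3, -6), 2)) = Add(Mul(Add(81, 12), 84), Pow(-9, 2)) = Add(Mul(93, 84), 81) = Add(7812, 81) = 7893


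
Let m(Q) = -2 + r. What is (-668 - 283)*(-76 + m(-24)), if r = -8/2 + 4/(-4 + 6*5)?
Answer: 1011864/13 ≈ 77836.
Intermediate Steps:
r = -50/13 (r = -8*1/2 + 4/(-4 + 30) = -4 + 4/26 = -4 + 4*(1/26) = -4 + 2/13 = -50/13 ≈ -3.8462)
m(Q) = -76/13 (m(Q) = -2 - 50/13 = -76/13)
(-668 - 283)*(-76 + m(-24)) = (-668 - 283)*(-76 - 76/13) = -951*(-1064/13) = 1011864/13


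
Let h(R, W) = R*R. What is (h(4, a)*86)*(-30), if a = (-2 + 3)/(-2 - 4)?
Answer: -41280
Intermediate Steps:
a = -1/6 (a = 1/(-6) = 1*(-1/6) = -1/6 ≈ -0.16667)
h(R, W) = R**2
(h(4, a)*86)*(-30) = (4**2*86)*(-30) = (16*86)*(-30) = 1376*(-30) = -41280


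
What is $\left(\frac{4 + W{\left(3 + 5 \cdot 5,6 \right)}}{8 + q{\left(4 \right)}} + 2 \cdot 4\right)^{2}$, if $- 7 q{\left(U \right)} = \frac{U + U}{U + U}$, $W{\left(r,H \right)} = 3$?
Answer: $\frac{239121}{3025} \approx 79.048$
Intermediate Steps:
$q{\left(U \right)} = - \frac{1}{7}$ ($q{\left(U \right)} = - \frac{\left(U + U\right) \frac{1}{U + U}}{7} = - \frac{2 U \frac{1}{2 U}}{7} = \left(- \frac{1}{7}\right) 1 = - \frac{1}{7}$)
$\left(\frac{4 + W{\left(3 + 5 \cdot 5,6 \right)}}{8 + q{\left(4 \right)}} + 2 \cdot 4\right)^{2} = \left(\frac{4 + 3}{8 - \frac{1}{7}} + 2 \cdot 4\right)^{2} = \left(\frac{7}{\frac{55}{7}} + 8\right)^{2} = \left(7 \cdot \frac{7}{55} + 8\right)^{2} = \left(\frac{49}{55} + 8\right)^{2} = \left(\frac{489}{55}\right)^{2} = \frac{239121}{3025}$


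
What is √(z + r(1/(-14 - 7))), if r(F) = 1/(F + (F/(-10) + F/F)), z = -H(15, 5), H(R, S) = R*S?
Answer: I*√331985/67 ≈ 8.5997*I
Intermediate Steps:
z = -75 (z = -15*5 = -1*75 = -75)
r(F) = 1/(1 + 9*F/10) (r(F) = 1/(F + (F*(-⅒) + 1)) = 1/(F + (-F/10 + 1)) = 1/(F + (1 - F/10)) = 1/(1 + 9*F/10))
√(z + r(1/(-14 - 7))) = √(-75 + 10/(10 + 9/(-14 - 7))) = √(-75 + 10/(10 + 9/(-21))) = √(-75 + 10/(10 + 9*(-1/21))) = √(-75 + 10/(10 - 3/7)) = √(-75 + 10/(67/7)) = √(-75 + 10*(7/67)) = √(-75 + 70/67) = √(-4955/67) = I*√331985/67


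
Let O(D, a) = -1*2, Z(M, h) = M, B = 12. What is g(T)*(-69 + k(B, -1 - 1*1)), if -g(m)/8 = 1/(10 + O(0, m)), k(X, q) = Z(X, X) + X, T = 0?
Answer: 45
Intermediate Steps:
O(D, a) = -2
k(X, q) = 2*X (k(X, q) = X + X = 2*X)
g(m) = -1 (g(m) = -8/(10 - 2) = -8/8 = -8*1/8 = -1)
g(T)*(-69 + k(B, -1 - 1*1)) = -(-69 + 2*12) = -(-69 + 24) = -1*(-45) = 45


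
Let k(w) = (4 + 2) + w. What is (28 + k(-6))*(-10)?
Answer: -280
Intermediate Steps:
k(w) = 6 + w
(28 + k(-6))*(-10) = (28 + (6 - 6))*(-10) = (28 + 0)*(-10) = 28*(-10) = -280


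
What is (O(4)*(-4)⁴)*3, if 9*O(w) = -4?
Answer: -1024/3 ≈ -341.33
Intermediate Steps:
O(w) = -4/9 (O(w) = (⅑)*(-4) = -4/9)
(O(4)*(-4)⁴)*3 = -4/9*(-4)⁴*3 = -4/9*256*3 = -1024/9*3 = -1024/3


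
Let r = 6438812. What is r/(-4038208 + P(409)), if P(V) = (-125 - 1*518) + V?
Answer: -3219406/2019221 ≈ -1.5944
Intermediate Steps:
P(V) = -643 + V (P(V) = (-125 - 518) + V = -643 + V)
r/(-4038208 + P(409)) = 6438812/(-4038208 + (-643 + 409)) = 6438812/(-4038208 - 234) = 6438812/(-4038442) = 6438812*(-1/4038442) = -3219406/2019221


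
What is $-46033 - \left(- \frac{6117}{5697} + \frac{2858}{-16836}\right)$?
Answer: $- \frac{245284541611}{5328594} \approx -46032.0$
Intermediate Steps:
$-46033 - \left(- \frac{6117}{5697} + \frac{2858}{-16836}\right) = -46033 - \left(\left(-6117\right) \frac{1}{5697} + 2858 \left(- \frac{1}{16836}\right)\right) = -46033 - \left(- \frac{2039}{1899} - \frac{1429}{8418}\right) = -46033 - - \frac{6625991}{5328594} = -46033 + \frac{6625991}{5328594} = - \frac{245284541611}{5328594}$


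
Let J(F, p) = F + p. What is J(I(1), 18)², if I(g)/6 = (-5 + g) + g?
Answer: 0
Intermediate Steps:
I(g) = -30 + 12*g (I(g) = 6*((-5 + g) + g) = 6*(-5 + 2*g) = -30 + 12*g)
J(I(1), 18)² = ((-30 + 12*1) + 18)² = ((-30 + 12) + 18)² = (-18 + 18)² = 0² = 0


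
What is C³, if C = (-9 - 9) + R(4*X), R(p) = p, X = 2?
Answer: -1000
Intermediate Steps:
C = -10 (C = (-9 - 9) + 4*2 = -18 + 8 = -10)
C³ = (-10)³ = -1000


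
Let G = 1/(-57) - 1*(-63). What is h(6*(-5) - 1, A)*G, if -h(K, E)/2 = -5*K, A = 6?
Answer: -1112900/57 ≈ -19525.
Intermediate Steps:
h(K, E) = 10*K (h(K, E) = -(-10)*K = 10*K)
G = 3590/57 (G = -1/57 + 63 = 3590/57 ≈ 62.982)
h(6*(-5) - 1, A)*G = (10*(6*(-5) - 1))*(3590/57) = (10*(-30 - 1))*(3590/57) = (10*(-31))*(3590/57) = -310*3590/57 = -1112900/57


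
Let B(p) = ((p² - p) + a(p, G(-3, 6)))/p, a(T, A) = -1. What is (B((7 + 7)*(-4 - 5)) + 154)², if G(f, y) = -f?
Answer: 11580409/15876 ≈ 729.43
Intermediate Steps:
B(p) = (-1 + p² - p)/p (B(p) = ((p² - p) - 1)/p = (-1 + p² - p)/p)
(B((7 + 7)*(-4 - 5)) + 154)² = ((-1 + (7 + 7)*(-4 - 5) - 1/((7 + 7)*(-4 - 5))) + 154)² = ((-1 + 14*(-9) - 1/(14*(-9))) + 154)² = ((-1 - 126 - 1/(-126)) + 154)² = ((-1 - 126 - 1*(-1/126)) + 154)² = ((-1 - 126 + 1/126) + 154)² = (-16001/126 + 154)² = (3403/126)² = 11580409/15876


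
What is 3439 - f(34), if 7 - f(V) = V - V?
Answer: 3432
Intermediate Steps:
f(V) = 7 (f(V) = 7 - (V - V) = 7 - 1*0 = 7 + 0 = 7)
3439 - f(34) = 3439 - 1*7 = 3439 - 7 = 3432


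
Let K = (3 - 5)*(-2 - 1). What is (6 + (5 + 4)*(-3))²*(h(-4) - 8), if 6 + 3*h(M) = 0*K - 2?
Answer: -4704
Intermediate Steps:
K = 6 (K = -2*(-3) = 6)
h(M) = -8/3 (h(M) = -2 + (0*6 - 2)/3 = -2 + (0 - 2)/3 = -2 + (⅓)*(-2) = -2 - ⅔ = -8/3)
(6 + (5 + 4)*(-3))²*(h(-4) - 8) = (6 + (5 + 4)*(-3))²*(-8/3 - 8) = (6 + 9*(-3))²*(-32/3) = (6 - 27)²*(-32/3) = (-21)²*(-32/3) = 441*(-32/3) = -4704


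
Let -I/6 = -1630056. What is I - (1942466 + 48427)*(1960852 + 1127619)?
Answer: -6148805514267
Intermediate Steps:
I = 9780336 (I = -6*(-1630056) = 9780336)
I - (1942466 + 48427)*(1960852 + 1127619) = 9780336 - (1942466 + 48427)*(1960852 + 1127619) = 9780336 - 1990893*3088471 = 9780336 - 1*6148815294603 = 9780336 - 6148815294603 = -6148805514267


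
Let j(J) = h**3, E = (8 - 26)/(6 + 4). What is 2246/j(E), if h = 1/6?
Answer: 485136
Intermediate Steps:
h = 1/6 ≈ 0.16667
E = -9/5 (E = -18/10 = -18*1/10 = -9/5 ≈ -1.8000)
j(J) = 1/216 (j(J) = (1/6)**3 = 1/216)
2246/j(E) = 2246/(1/216) = 2246*216 = 485136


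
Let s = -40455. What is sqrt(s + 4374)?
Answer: 3*I*sqrt(4009) ≈ 189.95*I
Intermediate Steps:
sqrt(s + 4374) = sqrt(-40455 + 4374) = sqrt(-36081) = 3*I*sqrt(4009)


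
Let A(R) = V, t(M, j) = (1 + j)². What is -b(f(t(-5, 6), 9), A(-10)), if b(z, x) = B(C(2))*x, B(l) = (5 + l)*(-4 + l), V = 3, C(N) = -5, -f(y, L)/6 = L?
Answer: 0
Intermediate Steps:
f(y, L) = -6*L
B(l) = (-4 + l)*(5 + l)
A(R) = 3
b(z, x) = 0 (b(z, x) = (-20 - 5 + (-5)²)*x = (-20 - 5 + 25)*x = 0*x = 0)
-b(f(t(-5, 6), 9), A(-10)) = -1*0 = 0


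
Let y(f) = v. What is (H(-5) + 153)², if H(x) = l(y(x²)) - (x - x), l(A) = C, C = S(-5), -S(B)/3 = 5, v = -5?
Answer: 19044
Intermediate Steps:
S(B) = -15 (S(B) = -3*5 = -15)
y(f) = -5
C = -15
l(A) = -15
H(x) = -15 (H(x) = -15 - (x - x) = -15 - 1*0 = -15 + 0 = -15)
(H(-5) + 153)² = (-15 + 153)² = 138² = 19044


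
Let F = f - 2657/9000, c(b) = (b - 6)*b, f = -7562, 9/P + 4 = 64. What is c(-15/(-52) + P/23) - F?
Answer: 6083336732417/804609000 ≈ 7560.6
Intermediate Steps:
P = 3/20 (P = 9/(-4 + 64) = 9/60 = 9*(1/60) = 3/20 ≈ 0.15000)
c(b) = b*(-6 + b) (c(b) = (-6 + b)*b = b*(-6 + b))
F = -68060657/9000 (F = -7562 - 2657/9000 = -68060657/9000 ≈ -7562.3)
c(-15/(-52) + P/23) - F = (-15/(-52) + (3/20)/23)*(-6 + (-15/(-52) + (3/20)/23)) - 1*(-68060657/9000) = (-15*(-1/52) + (3/20)*(1/23))*(-6 + (-15*(-1/52) + (3/20)*(1/23))) + 68060657/9000 = (15/52 + 3/460)*(-6 + (15/52 + 3/460)) + 68060657/9000 = 441*(-6 + 441/1495)/1495 + 68060657/9000 = (441/1495)*(-8529/1495) + 68060657/9000 = -3761289/2235025 + 68060657/9000 = 6083336732417/804609000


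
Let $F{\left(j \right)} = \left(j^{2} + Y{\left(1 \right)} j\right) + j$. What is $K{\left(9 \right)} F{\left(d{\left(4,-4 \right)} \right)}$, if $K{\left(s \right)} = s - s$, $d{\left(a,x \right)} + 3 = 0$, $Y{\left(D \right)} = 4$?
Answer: $0$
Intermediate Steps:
$d{\left(a,x \right)} = -3$ ($d{\left(a,x \right)} = -3 + 0 = -3$)
$F{\left(j \right)} = j^{2} + 5 j$ ($F{\left(j \right)} = \left(j^{2} + 4 j\right) + j = j^{2} + 5 j$)
$K{\left(s \right)} = 0$
$K{\left(9 \right)} F{\left(d{\left(4,-4 \right)} \right)} = 0 \left(- 3 \left(5 - 3\right)\right) = 0 \left(\left(-3\right) 2\right) = 0 \left(-6\right) = 0$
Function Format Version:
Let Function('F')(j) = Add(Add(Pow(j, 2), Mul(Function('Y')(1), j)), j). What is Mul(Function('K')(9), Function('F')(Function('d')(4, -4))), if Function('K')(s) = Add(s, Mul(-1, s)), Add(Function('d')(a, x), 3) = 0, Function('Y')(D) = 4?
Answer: 0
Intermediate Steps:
Function('d')(a, x) = -3 (Function('d')(a, x) = Add(-3, 0) = -3)
Function('F')(j) = Add(Pow(j, 2), Mul(5, j)) (Function('F')(j) = Add(Add(Pow(j, 2), Mul(4, j)), j) = Add(Pow(j, 2), Mul(5, j)))
Function('K')(s) = 0
Mul(Function('K')(9), Function('F')(Function('d')(4, -4))) = Mul(0, Mul(-3, Add(5, -3))) = Mul(0, Mul(-3, 2)) = Mul(0, -6) = 0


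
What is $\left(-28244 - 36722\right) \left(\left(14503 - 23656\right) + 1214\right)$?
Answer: $515765074$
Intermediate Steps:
$\left(-28244 - 36722\right) \left(\left(14503 - 23656\right) + 1214\right) = - 64966 \left(-9153 + 1214\right) = \left(-64966\right) \left(-7939\right) = 515765074$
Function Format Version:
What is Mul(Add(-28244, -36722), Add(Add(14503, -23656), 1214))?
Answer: 515765074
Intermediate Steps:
Mul(Add(-28244, -36722), Add(Add(14503, -23656), 1214)) = Mul(-64966, Add(-9153, 1214)) = Mul(-64966, -7939) = 515765074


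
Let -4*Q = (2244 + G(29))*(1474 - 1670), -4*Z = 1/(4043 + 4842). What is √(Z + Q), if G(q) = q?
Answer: √35169838274415/17770 ≈ 333.73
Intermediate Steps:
Z = -1/35540 (Z = -1/(4*(4043 + 4842)) = -¼/8885 = -¼*1/8885 = -1/35540 ≈ -2.8137e-5)
Q = 111377 (Q = -(2244 + 29)*(1474 - 1670)/4 = -2273*(-196)/4 = -¼*(-445508) = 111377)
√(Z + Q) = √(-1/35540 + 111377) = √(3958338579/35540) = √35169838274415/17770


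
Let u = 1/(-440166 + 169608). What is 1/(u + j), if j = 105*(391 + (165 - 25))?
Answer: 270558/15084961289 ≈ 1.7936e-5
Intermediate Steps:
u = -1/270558 (u = 1/(-270558) = -1/270558 ≈ -3.6961e-6)
j = 55755 (j = 105*(391 + 140) = 105*531 = 55755)
1/(u + j) = 1/(-1/270558 + 55755) = 1/(15084961289/270558) = 270558/15084961289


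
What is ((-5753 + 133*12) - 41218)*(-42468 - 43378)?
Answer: 3895262250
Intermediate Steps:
((-5753 + 133*12) - 41218)*(-42468 - 43378) = ((-5753 + 1596) - 41218)*(-85846) = (-4157 - 41218)*(-85846) = -45375*(-85846) = 3895262250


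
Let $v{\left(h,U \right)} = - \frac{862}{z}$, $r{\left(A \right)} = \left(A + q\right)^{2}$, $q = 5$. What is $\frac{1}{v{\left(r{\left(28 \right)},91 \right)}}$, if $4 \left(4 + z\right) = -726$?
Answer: $\frac{371}{1724} \approx 0.2152$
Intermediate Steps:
$z = - \frac{371}{2}$ ($z = -4 + \frac{1}{4} \left(-726\right) = -4 - \frac{363}{2} = - \frac{371}{2} \approx -185.5$)
$r{\left(A \right)} = \left(5 + A\right)^{2}$ ($r{\left(A \right)} = \left(A + 5\right)^{2} = \left(5 + A\right)^{2}$)
$v{\left(h,U \right)} = \frac{1724}{371}$ ($v{\left(h,U \right)} = - \frac{862}{- \frac{371}{2}} = \left(-862\right) \left(- \frac{2}{371}\right) = \frac{1724}{371}$)
$\frac{1}{v{\left(r{\left(28 \right)},91 \right)}} = \frac{1}{\frac{1724}{371}} = \frac{371}{1724}$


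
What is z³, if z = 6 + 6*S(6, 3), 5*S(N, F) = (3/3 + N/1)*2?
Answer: 1481544/125 ≈ 11852.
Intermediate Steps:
S(N, F) = ⅖ + 2*N/5 (S(N, F) = ((3/3 + N/1)*2)/5 = ((3*(⅓) + N*1)*2)/5 = ((1 + N)*2)/5 = (2 + 2*N)/5 = ⅖ + 2*N/5)
z = 114/5 (z = 6 + 6*(⅖ + (⅖)*6) = 6 + 6*(⅖ + 12/5) = 6 + 6*(14/5) = 6 + 84/5 = 114/5 ≈ 22.800)
z³ = (114/5)³ = 1481544/125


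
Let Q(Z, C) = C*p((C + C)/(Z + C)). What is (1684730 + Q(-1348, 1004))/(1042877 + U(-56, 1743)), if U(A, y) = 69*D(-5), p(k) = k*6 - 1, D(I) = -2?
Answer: 70888194/44837777 ≈ 1.5810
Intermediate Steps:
p(k) = -1 + 6*k (p(k) = 6*k - 1 = -1 + 6*k)
U(A, y) = -138 (U(A, y) = 69*(-2) = -138)
Q(Z, C) = C*(-1 + 12*C/(C + Z)) (Q(Z, C) = C*(-1 + 6*((C + C)/(Z + C))) = C*(-1 + 6*((2*C)/(C + Z))) = C*(-1 + 6*(2*C/(C + Z))) = C*(-1 + 12*C/(C + Z)))
(1684730 + Q(-1348, 1004))/(1042877 + U(-56, 1743)) = (1684730 + 1004*(-1*(-1348) + 11*1004)/(1004 - 1348))/(1042877 - 138) = (1684730 + 1004*(1348 + 11044)/(-344))/1042739 = (1684730 + 1004*(-1/344)*12392)*(1/1042739) = (1684730 - 1555196/43)*(1/1042739) = (70888194/43)*(1/1042739) = 70888194/44837777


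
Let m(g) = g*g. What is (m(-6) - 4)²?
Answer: 1024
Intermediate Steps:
m(g) = g²
(m(-6) - 4)² = ((-6)² - 4)² = (36 - 4)² = 32² = 1024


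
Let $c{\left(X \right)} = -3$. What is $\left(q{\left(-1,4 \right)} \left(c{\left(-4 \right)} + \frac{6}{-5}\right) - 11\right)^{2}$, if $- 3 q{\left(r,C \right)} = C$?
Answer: $\frac{729}{25} \approx 29.16$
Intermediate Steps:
$q{\left(r,C \right)} = - \frac{C}{3}$
$\left(q{\left(-1,4 \right)} \left(c{\left(-4 \right)} + \frac{6}{-5}\right) - 11\right)^{2} = \left(\left(- \frac{1}{3}\right) 4 \left(-3 + \frac{6}{-5}\right) - 11\right)^{2} = \left(- \frac{4 \left(-3 + 6 \left(- \frac{1}{5}\right)\right)}{3} - 11\right)^{2} = \left(- \frac{4 \left(-3 - \frac{6}{5}\right)}{3} - 11\right)^{2} = \left(\left(- \frac{4}{3}\right) \left(- \frac{21}{5}\right) - 11\right)^{2} = \left(\frac{28}{5} - 11\right)^{2} = \left(- \frac{27}{5}\right)^{2} = \frac{729}{25}$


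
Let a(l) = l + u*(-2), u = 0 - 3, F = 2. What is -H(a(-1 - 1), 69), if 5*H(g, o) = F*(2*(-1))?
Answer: ⅘ ≈ 0.80000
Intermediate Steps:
u = -3
a(l) = 6 + l (a(l) = l - 3*(-2) = l + 6 = 6 + l)
H(g, o) = -⅘ (H(g, o) = (2*(2*(-1)))/5 = (2*(-2))/5 = (⅕)*(-4) = -⅘)
-H(a(-1 - 1), 69) = -1*(-⅘) = ⅘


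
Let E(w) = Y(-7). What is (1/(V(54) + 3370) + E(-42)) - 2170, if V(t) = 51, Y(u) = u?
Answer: -7447516/3421 ≈ -2177.0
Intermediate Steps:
E(w) = -7
(1/(V(54) + 3370) + E(-42)) - 2170 = (1/(51 + 3370) - 7) - 2170 = (1/3421 - 7) - 2170 = -23946/3421 - 2170 = -7447516/3421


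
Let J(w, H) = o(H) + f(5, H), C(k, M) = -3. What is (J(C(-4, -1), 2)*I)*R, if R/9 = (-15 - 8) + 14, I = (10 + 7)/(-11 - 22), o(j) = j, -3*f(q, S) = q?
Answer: 153/11 ≈ 13.909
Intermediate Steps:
f(q, S) = -q/3
J(w, H) = -5/3 + H (J(w, H) = H - ⅓*5 = H - 5/3 = -5/3 + H)
I = -17/33 (I = 17/(-33) = 17*(-1/33) = -17/33 ≈ -0.51515)
R = -81 (R = 9*((-15 - 8) + 14) = 9*(-23 + 14) = 9*(-9) = -81)
(J(C(-4, -1), 2)*I)*R = ((-5/3 + 2)*(-17/33))*(-81) = ((⅓)*(-17/33))*(-81) = -17/99*(-81) = 153/11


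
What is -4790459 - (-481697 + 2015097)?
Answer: -6323859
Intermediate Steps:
-4790459 - (-481697 + 2015097) = -4790459 - 1*1533400 = -4790459 - 1533400 = -6323859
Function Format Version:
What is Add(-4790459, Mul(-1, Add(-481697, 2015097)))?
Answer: -6323859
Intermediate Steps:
Add(-4790459, Mul(-1, Add(-481697, 2015097))) = Add(-4790459, Mul(-1, 1533400)) = Add(-4790459, -1533400) = -6323859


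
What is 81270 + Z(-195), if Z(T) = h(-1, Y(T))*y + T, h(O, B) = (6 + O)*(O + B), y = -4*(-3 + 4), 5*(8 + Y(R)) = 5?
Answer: 81235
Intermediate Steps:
Y(R) = -7 (Y(R) = -8 + (⅕)*5 = -8 + 1 = -7)
y = -4 (y = -4*1 = -4)
h(O, B) = (6 + O)*(B + O)
Z(T) = 160 + T (Z(T) = ((-1)² + 6*(-7) + 6*(-1) - 7*(-1))*(-4) + T = (1 - 42 - 6 + 7)*(-4) + T = -40*(-4) + T = 160 + T)
81270 + Z(-195) = 81270 + (160 - 195) = 81270 - 35 = 81235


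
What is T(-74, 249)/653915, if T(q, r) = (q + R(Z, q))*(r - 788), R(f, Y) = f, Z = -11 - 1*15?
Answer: 10780/130783 ≈ 0.082427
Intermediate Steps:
Z = -26 (Z = -11 - 15 = -26)
T(q, r) = (-788 + r)*(-26 + q) (T(q, r) = (q - 26)*(r - 788) = (-26 + q)*(-788 + r) = (-788 + r)*(-26 + q))
T(-74, 249)/653915 = (20488 - 788*(-74) - 26*249 - 74*249)/653915 = (20488 + 58312 - 6474 - 18426)*(1/653915) = 53900*(1/653915) = 10780/130783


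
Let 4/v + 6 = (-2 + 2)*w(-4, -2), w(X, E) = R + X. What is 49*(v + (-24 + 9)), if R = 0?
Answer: -2303/3 ≈ -767.67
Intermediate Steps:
w(X, E) = X (w(X, E) = 0 + X = X)
v = -⅔ (v = 4/(-6 + (-2 + 2)*(-4)) = 4/(-6 + 0*(-4)) = 4/(-6 + 0) = 4/(-6) = 4*(-⅙) = -⅔ ≈ -0.66667)
49*(v + (-24 + 9)) = 49*(-⅔ + (-24 + 9)) = 49*(-⅔ - 15) = 49*(-47/3) = -2303/3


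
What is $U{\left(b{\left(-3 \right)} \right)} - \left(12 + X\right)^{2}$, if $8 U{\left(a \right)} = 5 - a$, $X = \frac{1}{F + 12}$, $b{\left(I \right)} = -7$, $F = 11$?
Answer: $- \frac{151871}{1058} \approx -143.55$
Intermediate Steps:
$X = \frac{1}{23}$ ($X = \frac{1}{11 + 12} = \frac{1}{23} \approx 0.043478$)
$U{\left(a \right)} = \frac{5}{8} - \frac{a}{8}$ ($U{\left(a \right)} = \frac{5 - a}{8} = \frac{5}{8} - \frac{a}{8}$)
$U{\left(b{\left(-3 \right)} \right)} - \left(12 + X\right)^{2} = \left(\frac{5}{8} - - \frac{7}{8}\right) - \left(12 + \frac{1}{23}\right)^{2} = \left(\frac{5}{8} + \frac{7}{8}\right) - \left(\frac{277}{23}\right)^{2} = \frac{3}{2} - \frac{76729}{529} = - \frac{151871}{1058}$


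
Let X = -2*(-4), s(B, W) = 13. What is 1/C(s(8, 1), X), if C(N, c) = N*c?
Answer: 1/104 ≈ 0.0096154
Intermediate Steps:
X = 8
1/C(s(8, 1), X) = 1/(13*8) = 1/104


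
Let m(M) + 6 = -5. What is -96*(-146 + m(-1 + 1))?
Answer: 15072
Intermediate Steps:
m(M) = -11 (m(M) = -6 - 5 = -11)
-96*(-146 + m(-1 + 1)) = -96*(-146 - 11) = -96*(-157) = 15072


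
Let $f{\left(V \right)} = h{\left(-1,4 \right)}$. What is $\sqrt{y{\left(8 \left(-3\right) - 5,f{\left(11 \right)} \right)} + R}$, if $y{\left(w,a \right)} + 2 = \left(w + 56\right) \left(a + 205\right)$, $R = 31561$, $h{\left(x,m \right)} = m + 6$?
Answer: $2 \sqrt{9341} \approx 193.3$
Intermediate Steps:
$h{\left(x,m \right)} = 6 + m$
$f{\left(V \right)} = 10$ ($f{\left(V \right)} = 6 + 4 = 10$)
$y{\left(w,a \right)} = -2 + \left(56 + w\right) \left(205 + a\right)$ ($y{\left(w,a \right)} = -2 + \left(w + 56\right) \left(a + 205\right) = -2 + \left(56 + w\right) \left(205 + a\right)$)
$\sqrt{y{\left(8 \left(-3\right) - 5,f{\left(11 \right)} \right)} + R} = \sqrt{\left(11478 + 56 \cdot 10 + 205 \left(8 \left(-3\right) - 5\right) + 10 \left(8 \left(-3\right) - 5\right)\right) + 31561} = \sqrt{\left(11478 + 560 + 205 \left(-24 - 5\right) + 10 \left(-24 - 5\right)\right) + 31561} = \sqrt{\left(11478 + 560 + 205 \left(-29\right) + 10 \left(-29\right)\right) + 31561} = \sqrt{\left(11478 + 560 - 5945 - 290\right) + 31561} = \sqrt{5803 + 31561} = \sqrt{37364} = 2 \sqrt{9341}$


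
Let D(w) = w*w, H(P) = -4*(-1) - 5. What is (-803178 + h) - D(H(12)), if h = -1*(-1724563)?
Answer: 921384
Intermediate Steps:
H(P) = -1 (H(P) = 4 - 5 = -1)
h = 1724563
D(w) = w²
(-803178 + h) - D(H(12)) = (-803178 + 1724563) - 1*(-1)² = 921385 - 1*1 = 921385 - 1 = 921384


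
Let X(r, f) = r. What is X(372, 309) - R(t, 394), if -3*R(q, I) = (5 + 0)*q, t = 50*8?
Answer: 3116/3 ≈ 1038.7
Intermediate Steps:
t = 400
R(q, I) = -5*q/3 (R(q, I) = -(5 + 0)*q/3 = -5*q/3)
X(372, 309) - R(t, 394) = 372 - (-5)*400/3 = 372 - 1*(-2000/3) = 372 + 2000/3 = 3116/3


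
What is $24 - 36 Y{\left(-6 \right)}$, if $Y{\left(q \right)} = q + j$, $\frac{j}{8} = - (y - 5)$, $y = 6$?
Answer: $528$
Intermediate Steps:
$j = -8$ ($j = 8 \left(- (6 - 5)\right) = 8 \left(\left(-1\right) 1\right) = 8 \left(-1\right) = -8$)
$Y{\left(q \right)} = -8 + q$ ($Y{\left(q \right)} = q - 8 = -8 + q$)
$24 - 36 Y{\left(-6 \right)} = 24 - 36 \left(-8 - 6\right) = 24 - -504 = 24 + 504 = 528$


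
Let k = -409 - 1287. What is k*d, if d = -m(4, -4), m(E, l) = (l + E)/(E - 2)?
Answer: 0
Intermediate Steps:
m(E, l) = (E + l)/(-2 + E)
d = 0 (d = -(4 - 4)/(-2 + 4) = -0/2 = -1*0 = 0)
k = -1696
k*d = -1696*0 = 0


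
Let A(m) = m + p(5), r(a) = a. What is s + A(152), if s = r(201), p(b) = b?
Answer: 358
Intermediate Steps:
s = 201
A(m) = 5 + m (A(m) = m + 5 = 5 + m)
s + A(152) = 201 + (5 + 152) = 201 + 157 = 358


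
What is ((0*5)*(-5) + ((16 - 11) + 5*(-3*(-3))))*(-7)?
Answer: -350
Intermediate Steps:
((0*5)*(-5) + ((16 - 11) + 5*(-3*(-3))))*(-7) = (0*(-5) + (5 + 5*9))*(-7) = (0 + (5 + 45))*(-7) = (0 + 50)*(-7) = 50*(-7) = -350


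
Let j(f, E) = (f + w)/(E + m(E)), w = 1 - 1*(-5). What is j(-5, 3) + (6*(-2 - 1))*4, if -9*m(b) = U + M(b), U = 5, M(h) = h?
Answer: -1359/19 ≈ -71.526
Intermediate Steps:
w = 6 (w = 1 + 5 = 6)
m(b) = -5/9 - b/9 (m(b) = -(5 + b)/9 = -5/9 - b/9)
j(f, E) = (6 + f)/(-5/9 + 8*E/9) (j(f, E) = (f + 6)/(E + (-5/9 - E/9)) = (6 + f)/(-5/9 + 8*E/9))
j(-5, 3) + (6*(-2 - 1))*4 = 9*(6 - 5)/(-5 + 8*3) + (6*(-2 - 1))*4 = 9*1/(-5 + 24) + (6*(-3))*4 = 9*1/19 - 18*4 = 9*(1/19)*1 - 72 = 9/19 - 72 = -1359/19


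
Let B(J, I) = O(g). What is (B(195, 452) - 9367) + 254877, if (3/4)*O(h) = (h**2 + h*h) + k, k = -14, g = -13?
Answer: 245942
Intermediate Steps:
O(h) = -56/3 + 8*h**2/3 (O(h) = 4*((h**2 + h*h) - 14)/3 = 4*((h**2 + h**2) - 14)/3 = 4*(2*h**2 - 14)/3 = 4*(-14 + 2*h**2)/3 = -56/3 + 8*h**2/3)
B(J, I) = 432 (B(J, I) = -56/3 + (8/3)*(-13)**2 = -56/3 + (8/3)*169 = -56/3 + 1352/3 = 432)
(B(195, 452) - 9367) + 254877 = (432 - 9367) + 254877 = -8935 + 254877 = 245942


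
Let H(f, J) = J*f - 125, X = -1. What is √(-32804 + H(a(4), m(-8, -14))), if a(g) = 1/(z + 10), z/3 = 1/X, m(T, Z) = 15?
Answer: 2*I*√403354/7 ≈ 181.46*I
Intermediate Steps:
z = -3 (z = 3/(-1) = 3*(-1) = -3)
a(g) = ⅐ (a(g) = 1/(-3 + 10) = 1/7 = ⅐)
H(f, J) = -125 + J*f
√(-32804 + H(a(4), m(-8, -14))) = √(-32804 + (-125 + 15*(⅐))) = √(-32804 + (-125 + 15/7)) = √(-32804 - 860/7) = √(-230488/7) = 2*I*√403354/7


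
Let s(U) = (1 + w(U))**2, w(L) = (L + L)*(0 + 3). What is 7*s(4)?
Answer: 4375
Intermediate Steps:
w(L) = 6*L (w(L) = (2*L)*3 = 6*L)
s(U) = (1 + 6*U)**2
7*s(4) = 7*(1 + 6*4)**2 = 7*(1 + 24)**2 = 7*25**2 = 7*625 = 4375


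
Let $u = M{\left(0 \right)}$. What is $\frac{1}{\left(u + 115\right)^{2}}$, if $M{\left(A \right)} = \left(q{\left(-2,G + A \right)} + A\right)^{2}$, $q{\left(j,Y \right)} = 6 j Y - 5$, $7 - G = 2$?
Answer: $\frac{1}{18835600} \approx 5.3091 \cdot 10^{-8}$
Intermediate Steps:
$G = 5$ ($G = 7 - 2 = 5$)
$q{\left(j,Y \right)} = -5 + 6 Y j$ ($q{\left(j,Y \right)} = 6 Y j - 5 = -5 + 6 Y j$)
$M{\left(A \right)} = \left(-65 - 11 A\right)^{2}$ ($M{\left(A \right)} = \left(\left(-5 + 6 \left(5 + A\right) \left(-2\right)\right) + A\right)^{2} = \left(\left(-5 - \left(60 + 12 A\right)\right) + A\right)^{2} = \left(\left(-65 - 12 A\right) + A\right)^{2} = \left(-65 - 11 A\right)^{2}$)
$u = 4225$ ($u = \left(65 + 11 \cdot 0\right)^{2} = \left(65 + 0\right)^{2} = 65^{2} = 4225$)
$\frac{1}{\left(u + 115\right)^{2}} = \frac{1}{\left(4225 + 115\right)^{2}} = \frac{1}{4340^{2}} = \frac{1}{18835600}$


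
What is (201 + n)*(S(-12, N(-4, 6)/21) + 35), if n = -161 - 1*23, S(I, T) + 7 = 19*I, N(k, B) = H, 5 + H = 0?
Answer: -3400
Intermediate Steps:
H = -5 (H = -5 + 0 = -5)
N(k, B) = -5
S(I, T) = -7 + 19*I
n = -184 (n = -161 - 23 = -184)
(201 + n)*(S(-12, N(-4, 6)/21) + 35) = (201 - 184)*((-7 + 19*(-12)) + 35) = 17*((-7 - 228) + 35) = 17*(-235 + 35) = 17*(-200) = -3400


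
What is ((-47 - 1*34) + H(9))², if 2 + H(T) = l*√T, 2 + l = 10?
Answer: 3481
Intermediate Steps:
l = 8 (l = -2 + 10 = 8)
H(T) = -2 + 8*√T
((-47 - 1*34) + H(9))² = ((-47 - 1*34) + (-2 + 8*√9))² = ((-47 - 34) + (-2 + 8*3))² = (-81 + (-2 + 24))² = (-81 + 22)² = (-59)² = 3481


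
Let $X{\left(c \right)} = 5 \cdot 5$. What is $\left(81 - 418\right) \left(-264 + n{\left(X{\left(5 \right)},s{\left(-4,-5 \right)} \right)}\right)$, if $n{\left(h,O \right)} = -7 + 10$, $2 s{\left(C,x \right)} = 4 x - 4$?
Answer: $87957$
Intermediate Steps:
$X{\left(c \right)} = 25$
$s{\left(C,x \right)} = -2 + 2 x$ ($s{\left(C,x \right)} = \frac{4 x - 4}{2} = \frac{-4 + 4 x}{2} = -2 + 2 x$)
$n{\left(h,O \right)} = 3$
$\left(81 - 418\right) \left(-264 + n{\left(X{\left(5 \right)},s{\left(-4,-5 \right)} \right)}\right) = \left(81 - 418\right) \left(-264 + 3\right) = \left(-337\right) \left(-261\right) = 87957$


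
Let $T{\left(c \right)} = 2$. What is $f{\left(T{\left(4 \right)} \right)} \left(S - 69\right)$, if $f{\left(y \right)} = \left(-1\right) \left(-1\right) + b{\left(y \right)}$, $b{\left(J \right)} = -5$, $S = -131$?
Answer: $800$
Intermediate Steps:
$f{\left(y \right)} = -4$ ($f{\left(y \right)} = \left(-1\right) \left(-1\right) - 5 = 1 - 5 = -4$)
$f{\left(T{\left(4 \right)} \right)} \left(S - 69\right) = - 4 \left(-131 - 69\right) = \left(-4\right) \left(-200\right) = 800$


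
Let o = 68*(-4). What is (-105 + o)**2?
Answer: 142129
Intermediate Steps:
o = -272
(-105 + o)**2 = (-105 - 272)**2 = (-377)**2 = 142129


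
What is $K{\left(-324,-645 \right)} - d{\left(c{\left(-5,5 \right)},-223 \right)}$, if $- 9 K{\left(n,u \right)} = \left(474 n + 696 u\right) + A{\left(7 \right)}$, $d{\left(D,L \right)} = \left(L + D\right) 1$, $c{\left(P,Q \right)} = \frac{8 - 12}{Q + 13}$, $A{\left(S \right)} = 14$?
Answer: $\frac{201497}{3} \approx 67166.0$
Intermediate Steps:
$c{\left(P,Q \right)} = - \frac{4}{13 + Q}$
$d{\left(D,L \right)} = D + L$ ($d{\left(D,L \right)} = \left(D + L\right) 1 = D + L$)
$K{\left(n,u \right)} = - \frac{14}{9} - \frac{232 u}{3} - \frac{158 n}{3}$ ($K{\left(n,u \right)} = - \frac{\left(474 n + 696 u\right) + 14}{9} = - \frac{14 + 474 n + 696 u}{9} = - \frac{14}{9} - \frac{232 u}{3} - \frac{158 n}{3}$)
$K{\left(-324,-645 \right)} - d{\left(c{\left(-5,5 \right)},-223 \right)} = \left(- \frac{14}{9} - -49880 - -17064\right) - \left(- \frac{4}{13 + 5} - 223\right) = \left(- \frac{14}{9} + 49880 + 17064\right) - \left(- \frac{4}{18} - 223\right) = \frac{602482}{9} - \left(\left(-4\right) \frac{1}{18} - 223\right) = \frac{602482}{9} - \left(- \frac{2}{9} - 223\right) = \frac{602482}{9} - - \frac{2009}{9} = \frac{602482}{9} + \frac{2009}{9} = \frac{201497}{3}$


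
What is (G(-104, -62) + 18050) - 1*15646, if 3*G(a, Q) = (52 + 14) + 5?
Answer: 7283/3 ≈ 2427.7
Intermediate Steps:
G(a, Q) = 71/3 (G(a, Q) = ((52 + 14) + 5)/3 = (66 + 5)/3 = (⅓)*71 = 71/3)
(G(-104, -62) + 18050) - 1*15646 = (71/3 + 18050) - 1*15646 = 54221/3 - 15646 = 7283/3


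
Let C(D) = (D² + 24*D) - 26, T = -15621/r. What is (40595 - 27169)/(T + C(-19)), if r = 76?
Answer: -1020376/24817 ≈ -41.116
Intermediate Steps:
T = -15621/76 ≈ -205.54
C(D) = -26 + D² + 24*D
(40595 - 27169)/(T + C(-19)) = (40595 - 27169)/(-15621/76 + (-26 + (-19)² + 24*(-19))) = 13426/(-15621/76 + (-26 + 361 - 456)) = 13426/(-15621/76 - 121) = 13426/(-24817/76) = 13426*(-76/24817) = -1020376/24817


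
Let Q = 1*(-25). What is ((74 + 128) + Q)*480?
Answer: 84960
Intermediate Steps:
Q = -25
((74 + 128) + Q)*480 = ((74 + 128) - 25)*480 = (202 - 25)*480 = 177*480 = 84960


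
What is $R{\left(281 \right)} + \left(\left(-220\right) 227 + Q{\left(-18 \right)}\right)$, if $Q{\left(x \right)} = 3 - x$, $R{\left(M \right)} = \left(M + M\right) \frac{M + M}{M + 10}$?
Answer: $- \frac{14210585}{291} \approx -48834.0$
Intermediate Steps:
$R{\left(M \right)} = \frac{4 M^{2}}{10 + M}$ ($R{\left(M \right)} = 2 M \frac{2 M}{10 + M} = \frac{4 M^{2}}{10 + M}$)
$R{\left(281 \right)} + \left(\left(-220\right) 227 + Q{\left(-18 \right)}\right) = \frac{4 \cdot 281^{2}}{10 + 281} + \left(\left(-220\right) 227 + \left(3 - -18\right)\right) = 4 \cdot 78961 \cdot \frac{1}{291} + \left(-49940 + \left(3 + 18\right)\right) = 4 \cdot 78961 \cdot \frac{1}{291} + \left(-49940 + 21\right) = \frac{315844}{291} - 49919 = - \frac{14210585}{291}$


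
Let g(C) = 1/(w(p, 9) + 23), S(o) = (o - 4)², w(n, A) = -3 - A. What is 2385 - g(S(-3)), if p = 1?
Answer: 26234/11 ≈ 2384.9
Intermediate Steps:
S(o) = (-4 + o)²
g(C) = 1/11 (g(C) = 1/((-3 - 1*9) + 23) = 1/((-3 - 9) + 23) = 1/(-12 + 23) = 1/11)
2385 - g(S(-3)) = 2385 - 1*1/11 = 2385 - 1/11 = 26234/11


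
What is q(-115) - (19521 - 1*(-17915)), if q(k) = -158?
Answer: -37594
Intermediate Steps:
q(-115) - (19521 - 1*(-17915)) = -158 - (19521 - 1*(-17915)) = -158 - (19521 + 17915) = -158 - 1*37436 = -158 - 37436 = -37594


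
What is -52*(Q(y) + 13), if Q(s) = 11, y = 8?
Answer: -1248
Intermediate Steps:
-52*(Q(y) + 13) = -52*(11 + 13) = -52*24 = -1248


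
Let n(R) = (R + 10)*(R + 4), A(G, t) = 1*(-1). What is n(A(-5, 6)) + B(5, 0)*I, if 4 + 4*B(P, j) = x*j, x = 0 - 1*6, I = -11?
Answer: 38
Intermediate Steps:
A(G, t) = -1
x = -6 (x = 0 - 6 = -6)
n(R) = (4 + R)*(10 + R) (n(R) = (10 + R)*(4 + R) = (4 + R)*(10 + R))
B(P, j) = -1 - 3*j/2 (B(P, j) = -1 + (-6*j)/4 = -1 - 3*j/2)
n(A(-5, 6)) + B(5, 0)*I = (40 + (-1)² + 14*(-1)) + (-1 - 3/2*0)*(-11) = (40 + 1 - 14) + (-1 + 0)*(-11) = 27 - 1*(-11) = 27 + 11 = 38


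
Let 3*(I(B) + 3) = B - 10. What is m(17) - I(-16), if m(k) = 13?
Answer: 74/3 ≈ 24.667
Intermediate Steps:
I(B) = -19/3 + B/3 (I(B) = -3 + (B - 10)/3 = -3 + (-10 + B)/3 = -3 + (-10/3 + B/3) = -19/3 + B/3)
m(17) - I(-16) = 13 - (-19/3 + (⅓)*(-16)) = 13 - (-19/3 - 16/3) = 13 - 1*(-35/3) = 13 + 35/3 = 74/3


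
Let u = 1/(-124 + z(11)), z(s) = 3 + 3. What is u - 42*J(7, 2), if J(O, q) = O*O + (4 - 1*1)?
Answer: -257713/118 ≈ -2184.0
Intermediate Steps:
z(s) = 6
J(O, q) = 3 + O² (J(O, q) = O² + (4 - 1) = O² + 3 = 3 + O²)
u = -1/118 (u = 1/(-124 + 6) = 1/(-118) = -1/118 ≈ -0.0084746)
u - 42*J(7, 2) = -1/118 - 42*(3 + 7²) = -1/118 - 42*(3 + 49) = -1/118 - 42*52 = -1/118 - 2184 = -257713/118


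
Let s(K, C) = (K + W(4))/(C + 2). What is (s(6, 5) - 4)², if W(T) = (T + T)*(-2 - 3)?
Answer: 3844/49 ≈ 78.449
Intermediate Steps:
W(T) = -10*T (W(T) = (2*T)*(-5) = -10*T)
s(K, C) = (-40 + K)/(2 + C) (s(K, C) = (K - 10*4)/(C + 2) = (K - 40)/(2 + C) = (-40 + K)/(2 + C))
(s(6, 5) - 4)² = ((-40 + 6)/(2 + 5) - 4)² = (-34/7 - 4)² = (-62/7)² = 3844/49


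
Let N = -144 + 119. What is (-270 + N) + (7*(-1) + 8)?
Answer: -294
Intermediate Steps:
N = -25
(-270 + N) + (7*(-1) + 8) = (-270 - 25) + (7*(-1) + 8) = -295 + (-7 + 8) = -295 + 1 = -294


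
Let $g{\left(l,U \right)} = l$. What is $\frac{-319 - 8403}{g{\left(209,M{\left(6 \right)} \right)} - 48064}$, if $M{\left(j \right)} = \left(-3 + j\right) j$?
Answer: $\frac{8722}{47855} \approx 0.18226$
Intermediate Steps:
$M{\left(j \right)} = j \left(-3 + j\right)$
$\frac{-319 - 8403}{g{\left(209,M{\left(6 \right)} \right)} - 48064} = \frac{-319 - 8403}{209 - 48064} = - \frac{8722}{-47855} = \left(-8722\right) \left(- \frac{1}{47855}\right) = \frac{8722}{47855}$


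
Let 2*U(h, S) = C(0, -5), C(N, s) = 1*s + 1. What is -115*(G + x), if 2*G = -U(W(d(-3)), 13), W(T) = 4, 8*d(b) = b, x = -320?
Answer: 36685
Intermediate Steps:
d(b) = b/8
C(N, s) = 1 + s (C(N, s) = s + 1 = 1 + s)
U(h, S) = -2 (U(h, S) = (1 - 5)/2 = (½)*(-4) = -2)
G = 1 (G = (-1*(-2))/2 = (½)*2 = 1)
-115*(G + x) = -115*(1 - 320) = -115*(-319) = 36685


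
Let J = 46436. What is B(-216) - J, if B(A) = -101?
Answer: -46537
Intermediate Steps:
B(-216) - J = -101 - 1*46436 = -101 - 46436 = -46537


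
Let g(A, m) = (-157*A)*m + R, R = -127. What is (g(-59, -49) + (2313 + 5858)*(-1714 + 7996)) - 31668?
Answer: 50844540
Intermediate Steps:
g(A, m) = -127 - 157*A*m (g(A, m) = (-157*A)*m - 127 = -157*A*m - 127 = -127 - 157*A*m)
(g(-59, -49) + (2313 + 5858)*(-1714 + 7996)) - 31668 = ((-127 - 157*(-59)*(-49)) + (2313 + 5858)*(-1714 + 7996)) - 31668 = ((-127 - 453887) + 8171*6282) - 31668 = (-454014 + 51330222) - 31668 = 50876208 - 31668 = 50844540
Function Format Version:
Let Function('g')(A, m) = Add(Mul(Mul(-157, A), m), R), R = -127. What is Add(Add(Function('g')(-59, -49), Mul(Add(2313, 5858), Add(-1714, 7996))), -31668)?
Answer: 50844540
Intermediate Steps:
Function('g')(A, m) = Add(-127, Mul(-157, A, m)) (Function('g')(A, m) = Add(Mul(Mul(-157, A), m), -127) = Add(Mul(-157, A, m), -127) = Add(-127, Mul(-157, A, m)))
Add(Add(Function('g')(-59, -49), Mul(Add(2313, 5858), Add(-1714, 7996))), -31668) = Add(Add(Add(-127, Mul(-157, -59, -49)), Mul(Add(2313, 5858), Add(-1714, 7996))), -31668) = Add(Add(Add(-127, -453887), Mul(8171, 6282)), -31668) = Add(Add(-454014, 51330222), -31668) = Add(50876208, -31668) = 50844540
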